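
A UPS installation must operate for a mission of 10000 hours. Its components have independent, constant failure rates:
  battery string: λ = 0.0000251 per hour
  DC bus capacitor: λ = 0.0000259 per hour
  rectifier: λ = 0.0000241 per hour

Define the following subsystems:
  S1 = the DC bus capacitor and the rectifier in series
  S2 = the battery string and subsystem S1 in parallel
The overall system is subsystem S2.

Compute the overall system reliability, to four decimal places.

0.9127

R(battery string) = exp(−0.0000251 × 10000) = 0.778022
R(DC bus capacitor) = exp(−0.0000259 × 10000) = 0.771823
R(rectifier) = exp(−0.0000241 × 10000) = 0.785842
Series (DC bus capacitor and rectifier): 0.771823 × 0.785842 = 0.606531
Parallel (battery string and [0.606531]): 1 − (1 − 0.778022)(1 − 0.606531) = 0.9127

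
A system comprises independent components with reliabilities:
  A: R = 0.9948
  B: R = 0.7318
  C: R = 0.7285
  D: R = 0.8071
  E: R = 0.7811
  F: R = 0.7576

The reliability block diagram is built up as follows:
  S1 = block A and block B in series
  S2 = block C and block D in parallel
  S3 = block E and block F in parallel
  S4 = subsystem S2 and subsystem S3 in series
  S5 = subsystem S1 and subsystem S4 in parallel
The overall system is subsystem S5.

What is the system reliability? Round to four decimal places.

0.9721

Series (A and B): 0.994800 × 0.731800 = 0.727995
Parallel (C and D): 1 − (1 − 0.728500)(1 − 0.807100) = 0.947628
Parallel (E and F): 1 − (1 − 0.781100)(1 − 0.757600) = 0.946939
Series ([0.947628] and [0.946939]): 0.947628 × 0.946939 = 0.897346
Parallel ([0.727995] and [0.897346]): 1 − (1 − 0.727995)(1 − 0.897346) = 0.9721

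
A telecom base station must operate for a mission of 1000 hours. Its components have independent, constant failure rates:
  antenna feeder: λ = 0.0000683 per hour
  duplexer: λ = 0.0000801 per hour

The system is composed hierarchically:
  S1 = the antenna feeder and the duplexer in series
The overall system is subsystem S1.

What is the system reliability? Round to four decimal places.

R(antenna feeder) = exp(−0.0000683 × 1000) = 0.933980
R(duplexer) = exp(−0.0000801 × 1000) = 0.923024
Series (antenna feeder and duplexer): 0.933980 × 0.923024 = 0.8621

0.8621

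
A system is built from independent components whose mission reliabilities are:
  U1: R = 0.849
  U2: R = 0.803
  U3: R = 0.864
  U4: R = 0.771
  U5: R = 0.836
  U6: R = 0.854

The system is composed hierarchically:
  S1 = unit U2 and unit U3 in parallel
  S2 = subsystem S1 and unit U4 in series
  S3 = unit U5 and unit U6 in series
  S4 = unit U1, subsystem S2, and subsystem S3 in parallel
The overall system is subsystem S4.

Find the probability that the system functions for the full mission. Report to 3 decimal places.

Parallel (U2 and U3): 1 − (1 − 0.80300)(1 − 0.86400) = 0.97321
Series ([0.97321] and U4): 0.97321 × 0.77100 = 0.75034
Series (U5 and U6): 0.83600 × 0.85400 = 0.71394
Parallel (U1, [0.75034], and [0.71394]): 1 − (1 − 0.84900)(1 − 0.75034)(1 − 0.71394) = 0.989

0.989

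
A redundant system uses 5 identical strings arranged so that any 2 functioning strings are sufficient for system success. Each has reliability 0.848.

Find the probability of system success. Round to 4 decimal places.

0.9977

R = Σ_{i=2}^{5} C(5,i) p^i (1−p)^{5−i} with p = 0.848
C(5,2)·0.848^2·0.152^3 = 0.025254
C(5,3)·0.848^3·0.152^2 = 0.140888
C(5,4)·0.848^4·0.152^1 = 0.393004
C(5,5)·0.848^5·0.152^0 = 0.438510
Sum = 0.9977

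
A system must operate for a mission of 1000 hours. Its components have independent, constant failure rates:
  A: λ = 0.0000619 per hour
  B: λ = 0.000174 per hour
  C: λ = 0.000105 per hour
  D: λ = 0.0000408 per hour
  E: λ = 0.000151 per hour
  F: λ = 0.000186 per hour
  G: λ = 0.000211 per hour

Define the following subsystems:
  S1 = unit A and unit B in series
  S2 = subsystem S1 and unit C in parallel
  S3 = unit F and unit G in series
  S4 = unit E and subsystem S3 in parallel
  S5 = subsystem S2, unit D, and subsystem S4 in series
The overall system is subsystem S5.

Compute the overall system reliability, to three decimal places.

R(A) = exp(−0.0000619 × 1000) = 0.93998
R(B) = exp(−0.000174 × 1000) = 0.84030
R(C) = exp(−0.000105 × 1000) = 0.90032
R(D) = exp(−0.0000408 × 1000) = 0.96002
R(E) = exp(−0.000151 × 1000) = 0.85985
R(F) = exp(−0.000186 × 1000) = 0.83027
R(G) = exp(−0.000211 × 1000) = 0.80977
Series (A and B): 0.93998 × 0.84030 = 0.78987
Parallel ([0.78987] and C): 1 − (1 − 0.78987)(1 − 0.90032) = 0.97905
Series (F and G): 0.83027 × 0.80977 = 0.67233
Parallel (E and [0.67233]): 1 − (1 − 0.85985)(1 − 0.67233) = 0.95408
Series ([0.97905], D, and [0.95408]): 0.97905 × 0.96002 × 0.95408 = 0.897

0.897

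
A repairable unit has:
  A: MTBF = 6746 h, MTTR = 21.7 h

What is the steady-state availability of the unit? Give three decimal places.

A(A) = MTBF/(MTBF+MTTR) = 6746/(6746+21.7) = 0.997

0.997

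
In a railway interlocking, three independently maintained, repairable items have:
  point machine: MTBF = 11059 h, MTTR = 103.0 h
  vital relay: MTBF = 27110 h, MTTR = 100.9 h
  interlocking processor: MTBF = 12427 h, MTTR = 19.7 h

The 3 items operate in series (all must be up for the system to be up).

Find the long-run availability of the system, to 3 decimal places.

A(point machine) = MTBF/(MTBF+MTTR) = 11059/(11059+103.0) = 0.990772
A(vital relay) = MTBF/(MTBF+MTTR) = 27110/(27110+100.9) = 0.996292
A(interlocking processor) = MTBF/(MTBF+MTTR) = 12427/(12427+19.7) = 0.998417
Series availability: 0.990772 × 0.996292 × 0.998417 = 0.986

0.986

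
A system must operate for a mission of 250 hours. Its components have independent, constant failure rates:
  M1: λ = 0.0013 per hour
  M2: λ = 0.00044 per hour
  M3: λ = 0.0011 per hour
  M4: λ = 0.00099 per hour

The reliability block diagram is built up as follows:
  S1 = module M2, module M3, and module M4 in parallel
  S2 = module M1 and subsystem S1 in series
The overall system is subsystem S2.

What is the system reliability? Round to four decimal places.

0.7186

R(M1) = exp(−0.0013 × 250) = 0.722527
R(M2) = exp(−0.00044 × 250) = 0.895834
R(M3) = exp(−0.0011 × 250) = 0.759572
R(M4) = exp(−0.00099 × 250) = 0.780750
Parallel (M2, M3, and M4): 1 − (1 − 0.895834)(1 − 0.759572)(1 − 0.780750) = 0.994509
Series (M1 and [0.994509]): 0.722527 × 0.994509 = 0.7186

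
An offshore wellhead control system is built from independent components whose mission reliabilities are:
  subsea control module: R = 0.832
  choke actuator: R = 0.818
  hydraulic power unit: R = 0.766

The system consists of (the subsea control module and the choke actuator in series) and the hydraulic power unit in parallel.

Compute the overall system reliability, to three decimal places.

0.925

Series (subsea control module and choke actuator): 0.83200 × 0.81800 = 0.68058
Parallel ([0.68058] and hydraulic power unit): 1 − (1 − 0.68058)(1 − 0.76600) = 0.925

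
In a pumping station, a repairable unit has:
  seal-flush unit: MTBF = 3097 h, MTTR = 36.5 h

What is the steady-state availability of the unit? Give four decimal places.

A(seal-flush unit) = MTBF/(MTBF+MTTR) = 3097/(3097+36.5) = 0.9884

0.9884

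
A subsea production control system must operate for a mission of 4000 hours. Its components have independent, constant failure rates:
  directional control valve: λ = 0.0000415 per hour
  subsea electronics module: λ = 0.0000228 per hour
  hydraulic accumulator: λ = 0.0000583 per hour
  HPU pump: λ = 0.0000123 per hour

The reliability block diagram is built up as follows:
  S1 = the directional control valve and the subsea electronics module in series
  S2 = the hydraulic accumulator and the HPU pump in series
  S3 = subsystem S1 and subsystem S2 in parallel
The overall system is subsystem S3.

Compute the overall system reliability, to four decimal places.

R(directional control valve) = exp(−0.0000415 × 4000) = 0.847046
R(subsea electronics module) = exp(−0.0000228 × 4000) = 0.912835
R(hydraulic accumulator) = exp(−0.0000583 × 4000) = 0.791995
R(HPU pump) = exp(−0.0000123 × 4000) = 0.951991
Series (directional control valve and subsea electronics module): 0.847046 × 0.912835 = 0.773213
Series (hydraulic accumulator and HPU pump): 0.791995 × 0.951991 = 0.753972
Parallel ([0.773213] and [0.753972]): 1 − (1 − 0.773213)(1 − 0.753972) = 0.9442

0.9442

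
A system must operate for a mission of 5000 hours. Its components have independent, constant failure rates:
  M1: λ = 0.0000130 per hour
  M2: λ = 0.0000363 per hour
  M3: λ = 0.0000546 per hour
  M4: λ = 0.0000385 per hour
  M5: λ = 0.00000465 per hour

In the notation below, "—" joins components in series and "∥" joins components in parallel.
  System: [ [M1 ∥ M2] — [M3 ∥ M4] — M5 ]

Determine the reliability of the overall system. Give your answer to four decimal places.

R(M1) = exp(−0.0000130 × 5000) = 0.937067
R(M2) = exp(−0.0000363 × 5000) = 0.834018
R(M3) = exp(−0.0000546 × 5000) = 0.761093
R(M4) = exp(−0.0000385 × 5000) = 0.824894
R(M5) = exp(−0.00000465 × 5000) = 0.977018
Parallel (M1 and M2): 1 − (1 − 0.937067)(1 − 0.834018) = 0.989554
Parallel (M3 and M4): 1 − (1 − 0.761093)(1 − 0.824894) = 0.958166
Series ([0.989554], [0.958166], and M5): 0.989554 × 0.958166 × 0.977018 = 0.9264

0.9264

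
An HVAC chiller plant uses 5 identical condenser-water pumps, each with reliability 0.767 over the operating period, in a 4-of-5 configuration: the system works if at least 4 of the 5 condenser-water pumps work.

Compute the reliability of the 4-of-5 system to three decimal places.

0.669

R = Σ_{i=4}^{5} C(5,i) p^i (1−p)^{5−i} with p = 0.767
C(5,4)·0.767^4·0.233^1 = 0.40319
C(5,5)·0.767^5·0.233^0 = 0.26545
Sum = 0.669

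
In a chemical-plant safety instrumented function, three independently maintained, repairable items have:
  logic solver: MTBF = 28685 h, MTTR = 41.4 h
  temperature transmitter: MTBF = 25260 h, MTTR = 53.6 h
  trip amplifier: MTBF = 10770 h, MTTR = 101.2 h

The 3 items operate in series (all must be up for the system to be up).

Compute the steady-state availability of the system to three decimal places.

A(logic solver) = MTBF/(MTBF+MTTR) = 28685/(28685+41.4) = 0.998559
A(temperature transmitter) = MTBF/(MTBF+MTTR) = 25260/(25260+53.6) = 0.997883
A(trip amplifier) = MTBF/(MTBF+MTTR) = 10770/(10770+101.2) = 0.990691
Series availability: 0.998559 × 0.997883 × 0.990691 = 0.987

0.987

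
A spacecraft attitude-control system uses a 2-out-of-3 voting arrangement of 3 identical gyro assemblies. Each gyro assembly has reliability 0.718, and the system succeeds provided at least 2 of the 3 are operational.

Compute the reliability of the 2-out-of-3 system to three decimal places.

R = Σ_{i=2}^{3} C(3,i) p^i (1−p)^{3−i} with p = 0.718
C(3,2)·0.718^2·0.282^1 = 0.43613
C(3,3)·0.718^3·0.282^0 = 0.37015
Sum = 0.806

0.806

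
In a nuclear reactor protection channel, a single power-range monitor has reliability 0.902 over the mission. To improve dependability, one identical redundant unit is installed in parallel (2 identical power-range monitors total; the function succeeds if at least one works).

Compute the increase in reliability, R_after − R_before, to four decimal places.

0.0884

R_before = 0.902
R_after = 1 − (1 − 0.902)^2 = 0.9904
ΔR = 0.9904 − 0.902 = 0.0884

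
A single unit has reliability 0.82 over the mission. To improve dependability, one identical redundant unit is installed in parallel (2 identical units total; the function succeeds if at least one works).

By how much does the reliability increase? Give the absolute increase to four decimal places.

0.1476

R_before = 0.82
R_after = 1 − (1 − 0.82)^2 = 0.9676
ΔR = 0.9676 − 0.82 = 0.1476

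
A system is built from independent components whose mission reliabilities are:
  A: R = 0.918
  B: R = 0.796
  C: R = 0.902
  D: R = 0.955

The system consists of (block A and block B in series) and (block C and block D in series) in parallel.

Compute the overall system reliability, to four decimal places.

Series (A and B): 0.918000 × 0.796000 = 0.730728
Series (C and D): 0.902000 × 0.955000 = 0.861410
Parallel ([0.730728] and [0.861410]): 1 − (1 − 0.730728)(1 − 0.861410) = 0.9627

0.9627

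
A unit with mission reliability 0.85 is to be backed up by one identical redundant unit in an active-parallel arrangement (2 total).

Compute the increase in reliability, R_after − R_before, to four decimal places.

0.1275

R_before = 0.85
R_after = 1 − (1 − 0.85)^2 = 0.9775
ΔR = 0.9775 − 0.85 = 0.1275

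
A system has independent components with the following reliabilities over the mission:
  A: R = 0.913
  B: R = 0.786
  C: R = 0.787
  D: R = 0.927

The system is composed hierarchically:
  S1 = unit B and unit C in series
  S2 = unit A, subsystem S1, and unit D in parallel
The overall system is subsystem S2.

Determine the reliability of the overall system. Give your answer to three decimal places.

0.998

Series (B and C): 0.78600 × 0.78700 = 0.61858
Parallel (A, [0.61858], and D): 1 − (1 − 0.91300)(1 − 0.61858)(1 − 0.92700) = 0.998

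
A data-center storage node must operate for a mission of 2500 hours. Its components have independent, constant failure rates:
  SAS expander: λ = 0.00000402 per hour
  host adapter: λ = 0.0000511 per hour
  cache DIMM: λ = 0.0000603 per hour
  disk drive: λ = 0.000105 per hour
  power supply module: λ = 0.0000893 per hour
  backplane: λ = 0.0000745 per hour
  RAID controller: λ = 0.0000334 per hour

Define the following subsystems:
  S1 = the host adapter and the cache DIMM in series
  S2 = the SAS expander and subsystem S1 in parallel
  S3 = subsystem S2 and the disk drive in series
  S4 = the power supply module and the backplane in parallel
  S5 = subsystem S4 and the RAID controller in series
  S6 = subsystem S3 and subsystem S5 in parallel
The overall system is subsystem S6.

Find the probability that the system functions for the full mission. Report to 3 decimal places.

0.974

R(SAS expander) = exp(−0.00000402 × 2500) = 0.99000
R(host adapter) = exp(−0.0000511 × 2500) = 0.88007
R(cache DIMM) = exp(−0.0000603 × 2500) = 0.86006
R(disk drive) = exp(−0.000105 × 2500) = 0.76913
R(power supply module) = exp(−0.0000893 × 2500) = 0.79991
R(backplane) = exp(−0.0000745 × 2500) = 0.83007
R(RAID controller) = exp(−0.0000334 × 2500) = 0.91989
Series (host adapter and cache DIMM): 0.88007 × 0.86006 = 0.75691
Parallel (SAS expander and [0.75691]): 1 − (1 − 0.99000)(1 − 0.75691) = 0.99757
Series ([0.99757] and disk drive): 0.99757 × 0.76913 = 0.76726
Parallel (power supply module and backplane): 1 − (1 − 0.79991)(1 − 0.83007) = 0.96600
Series ([0.96600] and RAID controller): 0.96600 × 0.91989 = 0.88861
Parallel ([0.76726] and [0.88861]): 1 − (1 − 0.76726)(1 − 0.88861) = 0.974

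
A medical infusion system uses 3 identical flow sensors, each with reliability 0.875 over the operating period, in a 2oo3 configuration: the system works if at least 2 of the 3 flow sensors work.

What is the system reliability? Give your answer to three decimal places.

R = Σ_{i=2}^{3} C(3,i) p^i (1−p)^{3−i} with p = 0.875
C(3,2)·0.875^2·0.125^1 = 0.28711
C(3,3)·0.875^3·0.125^0 = 0.66992
Sum = 0.957

0.957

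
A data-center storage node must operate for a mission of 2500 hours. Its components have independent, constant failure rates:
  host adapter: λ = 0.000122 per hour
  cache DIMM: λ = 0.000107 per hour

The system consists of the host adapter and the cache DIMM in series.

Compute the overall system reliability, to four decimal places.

0.5641

R(host adapter) = exp(−0.000122 × 2500) = 0.737123
R(cache DIMM) = exp(−0.000107 × 2500) = 0.765290
Series (host adapter and cache DIMM): 0.737123 × 0.765290 = 0.5641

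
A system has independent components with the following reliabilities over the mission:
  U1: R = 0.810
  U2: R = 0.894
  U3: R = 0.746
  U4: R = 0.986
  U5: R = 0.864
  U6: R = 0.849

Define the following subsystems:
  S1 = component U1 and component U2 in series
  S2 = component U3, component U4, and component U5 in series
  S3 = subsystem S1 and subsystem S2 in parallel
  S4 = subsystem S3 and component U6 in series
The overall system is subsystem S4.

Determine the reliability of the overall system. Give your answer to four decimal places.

Series (U1 and U2): 0.810000 × 0.894000 = 0.724140
Series (U3, U4, and U5): 0.746000 × 0.986000 × 0.864000 = 0.635520
Parallel ([0.724140] and [0.635520]): 1 − (1 − 0.724140)(1 − 0.635520) = 0.899455
Series ([0.899455] and U6): 0.899455 × 0.849000 = 0.7636

0.7636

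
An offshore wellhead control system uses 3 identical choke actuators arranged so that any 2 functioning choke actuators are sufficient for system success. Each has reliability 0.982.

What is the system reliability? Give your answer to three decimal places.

0.999

R = Σ_{i=2}^{3} C(3,i) p^i (1−p)^{3−i} with p = 0.982
C(3,2)·0.982^2·0.018^1 = 0.05207
C(3,3)·0.982^3·0.018^0 = 0.94697
Sum = 0.999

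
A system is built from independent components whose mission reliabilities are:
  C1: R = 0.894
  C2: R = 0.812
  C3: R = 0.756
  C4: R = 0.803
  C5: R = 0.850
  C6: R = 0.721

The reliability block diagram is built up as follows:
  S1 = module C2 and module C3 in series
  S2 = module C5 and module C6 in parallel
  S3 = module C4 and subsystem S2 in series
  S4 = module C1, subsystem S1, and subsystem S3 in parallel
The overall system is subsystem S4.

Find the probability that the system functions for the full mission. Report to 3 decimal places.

Series (C2 and C3): 0.81200 × 0.75600 = 0.61387
Parallel (C5 and C6): 1 − (1 − 0.85000)(1 − 0.72100) = 0.95815
Series (C4 and [0.95815]): 0.80300 × 0.95815 = 0.76939
Parallel (C1, [0.61387], and [0.76939]): 1 − (1 − 0.89400)(1 − 0.61387)(1 − 0.76939) = 0.991

0.991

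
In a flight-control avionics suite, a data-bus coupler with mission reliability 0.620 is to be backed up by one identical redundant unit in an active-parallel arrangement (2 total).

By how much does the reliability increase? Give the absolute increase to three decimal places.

R_before = 0.620
R_after = 1 − (1 − 0.620)^2 = 0.856
ΔR = 0.856 − 0.620 = 0.236

0.236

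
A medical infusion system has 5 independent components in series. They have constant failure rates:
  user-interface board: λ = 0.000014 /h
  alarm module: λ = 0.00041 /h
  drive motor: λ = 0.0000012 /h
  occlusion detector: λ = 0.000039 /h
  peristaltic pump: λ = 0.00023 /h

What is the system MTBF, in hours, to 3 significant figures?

1440

Series of exponential components: λ_sys = Σ λ_i
λ_sys = 0.000014 + 0.00041 + 0.0000012 + 0.000039 + 0.00023 = 6.9420e-04 /h
MTBF = 1 / λ_sys = 1440 h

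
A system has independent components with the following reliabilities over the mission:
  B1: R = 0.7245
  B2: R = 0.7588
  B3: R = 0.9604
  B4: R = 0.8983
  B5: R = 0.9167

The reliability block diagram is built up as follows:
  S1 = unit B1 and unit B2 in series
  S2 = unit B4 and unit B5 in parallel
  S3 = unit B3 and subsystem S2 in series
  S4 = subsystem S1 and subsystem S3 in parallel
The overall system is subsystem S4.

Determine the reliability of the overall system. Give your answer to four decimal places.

Series (B1 and B2): 0.724500 × 0.758800 = 0.549751
Parallel (B4 and B5): 1 − (1 − 0.898300)(1 − 0.916700) = 0.991528
Series (B3 and [0.991528]): 0.960400 × 0.991528 = 0.952263
Parallel ([0.549751] and [0.952263]): 1 − (1 − 0.549751)(1 − 0.952263) = 0.9785

0.9785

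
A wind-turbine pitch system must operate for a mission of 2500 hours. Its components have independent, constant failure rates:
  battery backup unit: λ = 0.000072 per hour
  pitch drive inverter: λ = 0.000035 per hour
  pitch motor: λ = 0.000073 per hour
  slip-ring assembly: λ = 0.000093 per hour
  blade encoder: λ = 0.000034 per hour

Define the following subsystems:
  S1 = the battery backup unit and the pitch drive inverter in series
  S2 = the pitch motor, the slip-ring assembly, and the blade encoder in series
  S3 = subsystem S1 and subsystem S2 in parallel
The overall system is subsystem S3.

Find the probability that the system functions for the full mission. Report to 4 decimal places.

0.9076

R(battery backup unit) = exp(−0.000072 × 2500) = 0.835270
R(pitch drive inverter) = exp(−0.000035 × 2500) = 0.916219
R(pitch motor) = exp(−0.000073 × 2500) = 0.833185
R(slip-ring assembly) = exp(−0.000093 × 2500) = 0.792550
R(blade encoder) = exp(−0.000034 × 2500) = 0.918512
Series (battery backup unit and pitch drive inverter): 0.835270 × 0.916219 = 0.765290
Series (pitch motor, slip-ring assembly, and blade encoder): 0.833185 × 0.792550 × 0.918512 = 0.606531
Parallel ([0.765290] and [0.606531]): 1 − (1 − 0.765290)(1 − 0.606531) = 0.9076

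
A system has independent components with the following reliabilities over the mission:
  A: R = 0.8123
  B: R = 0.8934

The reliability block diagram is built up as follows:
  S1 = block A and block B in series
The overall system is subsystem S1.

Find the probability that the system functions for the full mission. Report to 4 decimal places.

0.7257

Series (A and B): 0.812300 × 0.893400 = 0.7257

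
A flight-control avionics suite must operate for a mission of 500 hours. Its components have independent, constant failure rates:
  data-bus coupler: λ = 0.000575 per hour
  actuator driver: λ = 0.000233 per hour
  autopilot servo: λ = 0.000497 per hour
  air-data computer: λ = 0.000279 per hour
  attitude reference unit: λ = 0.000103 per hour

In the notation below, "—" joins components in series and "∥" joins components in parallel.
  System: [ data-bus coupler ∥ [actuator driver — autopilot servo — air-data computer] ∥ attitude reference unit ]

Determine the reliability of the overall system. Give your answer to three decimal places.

0.995

R(data-bus coupler) = exp(−0.000575 × 500) = 0.75014
R(actuator driver) = exp(−0.000233 × 500) = 0.89003
R(autopilot servo) = exp(−0.000497 × 500) = 0.77997
R(air-data computer) = exp(−0.000279 × 500) = 0.86979
R(attitude reference unit) = exp(−0.000103 × 500) = 0.94980
Series (actuator driver, autopilot servo, and air-data computer): 0.89003 × 0.77997 × 0.86979 = 0.60381
Parallel (data-bus coupler, [0.60381], and attitude reference unit): 1 − (1 − 0.75014)(1 − 0.60381)(1 − 0.94980) = 0.995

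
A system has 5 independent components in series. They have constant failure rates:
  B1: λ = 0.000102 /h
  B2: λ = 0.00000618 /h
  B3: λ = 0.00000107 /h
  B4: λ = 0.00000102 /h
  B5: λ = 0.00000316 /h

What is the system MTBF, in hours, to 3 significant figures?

8820

Series of exponential components: λ_sys = Σ λ_i
λ_sys = 0.000102 + 0.00000618 + 0.00000107 + 0.00000102 + 0.00000316 = 1.1343e-04 /h
MTBF = 1 / λ_sys = 8820 h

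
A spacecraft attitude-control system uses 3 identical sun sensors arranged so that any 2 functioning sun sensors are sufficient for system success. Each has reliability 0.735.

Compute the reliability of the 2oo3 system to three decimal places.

0.827

R = Σ_{i=2}^{3} C(3,i) p^i (1−p)^{3−i} with p = 0.735
C(3,2)·0.735^2·0.265^1 = 0.42948
C(3,3)·0.735^3·0.265^0 = 0.39707
Sum = 0.827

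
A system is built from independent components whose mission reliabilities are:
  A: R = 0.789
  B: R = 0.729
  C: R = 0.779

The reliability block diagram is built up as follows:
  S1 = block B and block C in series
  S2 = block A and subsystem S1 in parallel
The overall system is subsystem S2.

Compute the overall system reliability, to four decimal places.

0.9088

Series (B and C): 0.729000 × 0.779000 = 0.567891
Parallel (A and [0.567891]): 1 − (1 − 0.789000)(1 − 0.567891) = 0.9088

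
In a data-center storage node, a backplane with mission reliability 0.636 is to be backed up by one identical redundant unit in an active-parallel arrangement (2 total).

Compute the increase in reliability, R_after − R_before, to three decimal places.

R_before = 0.636
R_after = 1 − (1 − 0.636)^2 = 0.868
ΔR = 0.868 − 0.636 = 0.232

0.232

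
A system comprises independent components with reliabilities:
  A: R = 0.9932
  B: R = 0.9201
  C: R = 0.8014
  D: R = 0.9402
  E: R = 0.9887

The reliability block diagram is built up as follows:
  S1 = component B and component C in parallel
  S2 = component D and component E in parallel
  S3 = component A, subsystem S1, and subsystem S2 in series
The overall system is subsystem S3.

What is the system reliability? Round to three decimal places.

Parallel (B and C): 1 − (1 − 0.92010)(1 − 0.80140) = 0.98413
Parallel (D and E): 1 − (1 − 0.94020)(1 − 0.98870) = 0.99932
Series (A, [0.98413], and [0.99932]): 0.99320 × 0.98413 × 0.99932 = 0.977

0.977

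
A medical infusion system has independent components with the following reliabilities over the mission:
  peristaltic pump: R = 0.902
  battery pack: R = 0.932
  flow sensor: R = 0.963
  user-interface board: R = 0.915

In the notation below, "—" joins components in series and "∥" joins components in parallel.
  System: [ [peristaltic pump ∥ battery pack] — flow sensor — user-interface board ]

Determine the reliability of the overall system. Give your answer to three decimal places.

Parallel (peristaltic pump and battery pack): 1 − (1 − 0.90200)(1 − 0.93200) = 0.99334
Series ([0.99334], flow sensor, and user-interface board): 0.99334 × 0.96300 × 0.91500 = 0.875

0.875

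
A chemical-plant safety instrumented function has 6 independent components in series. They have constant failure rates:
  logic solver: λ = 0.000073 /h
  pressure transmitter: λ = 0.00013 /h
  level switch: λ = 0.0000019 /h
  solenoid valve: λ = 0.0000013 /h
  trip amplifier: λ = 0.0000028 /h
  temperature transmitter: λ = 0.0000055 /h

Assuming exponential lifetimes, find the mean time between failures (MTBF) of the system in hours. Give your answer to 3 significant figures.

4660

Series of exponential components: λ_sys = Σ λ_i
λ_sys = 0.000073 + 0.00013 + 0.0000019 + 0.0000013 + 0.0000028 + 0.0000055 = 2.1450e-04 /h
MTBF = 1 / λ_sys = 4660 h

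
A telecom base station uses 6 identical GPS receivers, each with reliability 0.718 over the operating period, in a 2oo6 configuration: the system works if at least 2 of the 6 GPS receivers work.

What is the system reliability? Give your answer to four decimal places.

R = Σ_{i=2}^{6} C(6,i) p^i (1−p)^{6−i} with p = 0.718
C(6,2)·0.718^2·0.282^4 = 0.048903
C(6,3)·0.718^3·0.282^3 = 0.166016
C(6,4)·0.718^4·0.282^2 = 0.317020
C(6,5)·0.718^5·0.282^1 = 0.322866
C(6,6)·0.718^6·0.282^0 = 0.137008
Sum = 0.9918

0.9918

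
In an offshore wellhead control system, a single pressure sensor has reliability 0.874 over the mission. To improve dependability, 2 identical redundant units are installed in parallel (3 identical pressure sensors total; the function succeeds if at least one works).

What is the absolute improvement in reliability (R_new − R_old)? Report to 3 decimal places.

0.124

R_before = 0.874
R_after = 1 − (1 − 0.874)^3 = 0.998
ΔR = 0.998 − 0.874 = 0.124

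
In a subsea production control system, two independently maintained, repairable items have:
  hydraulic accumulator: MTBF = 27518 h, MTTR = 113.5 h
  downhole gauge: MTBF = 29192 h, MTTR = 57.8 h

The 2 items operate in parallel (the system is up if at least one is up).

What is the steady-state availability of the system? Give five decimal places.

A(hydraulic accumulator) = MTBF/(MTBF+MTTR) = 27518/(27518+113.5) = 0.995892
A(downhole gauge) = MTBF/(MTBF+MTTR) = 29192/(29192+57.8) = 0.998024
Parallel availability: 1 − (1 − 0.995892)(1 − 0.998024) = 0.99999

0.99999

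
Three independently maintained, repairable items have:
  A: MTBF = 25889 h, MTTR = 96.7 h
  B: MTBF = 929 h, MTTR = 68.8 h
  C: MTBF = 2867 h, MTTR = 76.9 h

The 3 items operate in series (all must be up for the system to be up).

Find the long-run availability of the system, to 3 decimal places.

0.903

A(A) = MTBF/(MTBF+MTTR) = 25889/(25889+96.7) = 0.996279
A(B) = MTBF/(MTBF+MTTR) = 929/(929+68.8) = 0.931048
A(C) = MTBF/(MTBF+MTTR) = 2867/(2867+76.9) = 0.973878
Series availability: 0.996279 × 0.931048 × 0.973878 = 0.903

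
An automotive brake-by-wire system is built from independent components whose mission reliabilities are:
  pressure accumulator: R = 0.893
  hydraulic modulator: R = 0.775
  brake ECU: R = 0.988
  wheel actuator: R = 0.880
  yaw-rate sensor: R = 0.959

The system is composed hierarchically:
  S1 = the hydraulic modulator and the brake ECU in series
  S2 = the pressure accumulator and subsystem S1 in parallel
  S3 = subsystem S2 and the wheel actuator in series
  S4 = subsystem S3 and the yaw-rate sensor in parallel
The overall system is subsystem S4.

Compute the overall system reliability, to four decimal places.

0.9942

Series (hydraulic modulator and brake ECU): 0.775000 × 0.988000 = 0.765700
Parallel (pressure accumulator and [0.765700]): 1 − (1 − 0.893000)(1 − 0.765700) = 0.974930
Series ([0.974930] and wheel actuator): 0.974930 × 0.880000 = 0.857938
Parallel ([0.857938] and yaw-rate sensor): 1 − (1 − 0.857938)(1 − 0.959000) = 0.9942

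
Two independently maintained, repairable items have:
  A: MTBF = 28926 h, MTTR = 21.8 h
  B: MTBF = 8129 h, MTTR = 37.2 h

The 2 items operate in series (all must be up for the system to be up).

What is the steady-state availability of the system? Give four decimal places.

0.9947

A(A) = MTBF/(MTBF+MTTR) = 28926/(28926+21.8) = 0.999247
A(B) = MTBF/(MTBF+MTTR) = 8129/(8129+37.2) = 0.995445
Series availability: 0.999247 × 0.995445 = 0.9947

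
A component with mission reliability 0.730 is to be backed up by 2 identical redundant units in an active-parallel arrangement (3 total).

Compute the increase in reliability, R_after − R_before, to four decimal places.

R_before = 0.730
R_after = 1 − (1 − 0.730)^3 = 0.9803
ΔR = 0.9803 − 0.730 = 0.2503

0.2503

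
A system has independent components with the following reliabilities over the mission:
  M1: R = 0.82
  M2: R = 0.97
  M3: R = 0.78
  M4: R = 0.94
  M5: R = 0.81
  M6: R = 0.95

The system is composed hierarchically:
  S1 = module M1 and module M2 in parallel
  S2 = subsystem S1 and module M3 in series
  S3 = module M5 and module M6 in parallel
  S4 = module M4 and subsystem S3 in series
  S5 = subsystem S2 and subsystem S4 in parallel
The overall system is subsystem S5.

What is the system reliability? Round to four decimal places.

0.9845

Parallel (M1 and M2): 1 − (1 − 0.820000)(1 − 0.970000) = 0.994600
Series ([0.994600] and M3): 0.994600 × 0.780000 = 0.775788
Parallel (M5 and M6): 1 − (1 − 0.810000)(1 − 0.950000) = 0.990500
Series (M4 and [0.990500]): 0.940000 × 0.990500 = 0.931070
Parallel ([0.775788] and [0.931070]): 1 − (1 − 0.775788)(1 − 0.931070) = 0.9845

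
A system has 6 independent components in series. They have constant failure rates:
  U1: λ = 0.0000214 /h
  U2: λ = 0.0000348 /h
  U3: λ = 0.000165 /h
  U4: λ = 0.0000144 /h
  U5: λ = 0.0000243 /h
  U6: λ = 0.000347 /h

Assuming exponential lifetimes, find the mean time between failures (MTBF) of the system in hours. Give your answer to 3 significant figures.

Series of exponential components: λ_sys = Σ λ_i
λ_sys = 0.0000214 + 0.0000348 + 0.000165 + 0.0000144 + 0.0000243 + 0.000347 = 6.0690e-04 /h
MTBF = 1 / λ_sys = 1650 h

1650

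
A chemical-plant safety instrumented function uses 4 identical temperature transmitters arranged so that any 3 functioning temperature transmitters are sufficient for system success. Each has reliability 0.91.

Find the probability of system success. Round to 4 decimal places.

R = Σ_{i=3}^{4} C(4,i) p^i (1−p)^{4−i} with p = 0.91
C(4,3)·0.91^3·0.09^1 = 0.271286
C(4,4)·0.91^4·0.09^0 = 0.685750
Sum = 0.9570

0.9570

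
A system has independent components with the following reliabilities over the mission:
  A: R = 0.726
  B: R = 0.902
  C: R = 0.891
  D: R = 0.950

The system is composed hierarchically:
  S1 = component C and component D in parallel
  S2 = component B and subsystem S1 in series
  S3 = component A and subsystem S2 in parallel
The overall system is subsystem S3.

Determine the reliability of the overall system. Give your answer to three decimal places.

Parallel (C and D): 1 − (1 − 0.89100)(1 − 0.95000) = 0.99455
Series (B and [0.99455]): 0.90200 × 0.99455 = 0.89708
Parallel (A and [0.89708]): 1 − (1 − 0.72600)(1 − 0.89708) = 0.972

0.972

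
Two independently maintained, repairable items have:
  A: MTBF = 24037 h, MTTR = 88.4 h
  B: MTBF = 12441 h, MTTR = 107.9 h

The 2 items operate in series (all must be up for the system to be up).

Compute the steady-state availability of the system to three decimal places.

0.988

A(A) = MTBF/(MTBF+MTTR) = 24037/(24037+88.4) = 0.996336
A(B) = MTBF/(MTBF+MTTR) = 12441/(12441+107.9) = 0.991402
Series availability: 0.996336 × 0.991402 = 0.988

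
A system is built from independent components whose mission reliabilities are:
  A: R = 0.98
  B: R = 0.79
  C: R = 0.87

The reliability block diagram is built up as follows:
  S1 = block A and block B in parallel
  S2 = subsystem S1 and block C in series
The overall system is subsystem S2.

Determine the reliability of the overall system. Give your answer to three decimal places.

Parallel (A and B): 1 − (1 − 0.98000)(1 − 0.79000) = 0.99580
Series ([0.99580] and C): 0.99580 × 0.87000 = 0.866

0.866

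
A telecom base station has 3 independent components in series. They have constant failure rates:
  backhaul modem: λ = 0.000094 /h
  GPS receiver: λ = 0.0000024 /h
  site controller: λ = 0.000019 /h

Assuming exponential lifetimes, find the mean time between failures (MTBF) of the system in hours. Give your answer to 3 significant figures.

Series of exponential components: λ_sys = Σ λ_i
λ_sys = 0.000094 + 0.0000024 + 0.000019 = 1.1540e-04 /h
MTBF = 1 / λ_sys = 8670 h

8670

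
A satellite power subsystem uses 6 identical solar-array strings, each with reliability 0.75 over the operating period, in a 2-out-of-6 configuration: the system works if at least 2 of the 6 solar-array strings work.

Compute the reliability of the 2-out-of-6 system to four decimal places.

0.9954

R = Σ_{i=2}^{6} C(6,i) p^i (1−p)^{6−i} with p = 0.75
C(6,2)·0.75^2·0.25^4 = 0.032959
C(6,3)·0.75^3·0.25^3 = 0.131836
C(6,4)·0.75^4·0.25^2 = 0.296631
C(6,5)·0.75^5·0.25^1 = 0.355957
C(6,6)·0.75^6·0.25^0 = 0.177979
Sum = 0.9954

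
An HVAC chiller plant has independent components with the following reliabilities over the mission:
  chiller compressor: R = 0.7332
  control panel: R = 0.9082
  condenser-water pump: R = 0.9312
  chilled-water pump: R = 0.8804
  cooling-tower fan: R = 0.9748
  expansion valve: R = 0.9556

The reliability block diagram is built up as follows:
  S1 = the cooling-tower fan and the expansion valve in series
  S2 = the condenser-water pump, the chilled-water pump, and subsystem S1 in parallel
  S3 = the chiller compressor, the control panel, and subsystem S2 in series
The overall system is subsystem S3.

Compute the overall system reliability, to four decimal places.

0.6655

Series (cooling-tower fan and expansion valve): 0.974800 × 0.955600 = 0.931519
Parallel (condenser-water pump, chilled-water pump, and [0.931519]): 1 − (1 − 0.931200)(1 − 0.880400)(1 − 0.931519) = 0.999437
Series (chiller compressor, control panel, and [0.999437]): 0.733200 × 0.908200 × 0.999437 = 0.6655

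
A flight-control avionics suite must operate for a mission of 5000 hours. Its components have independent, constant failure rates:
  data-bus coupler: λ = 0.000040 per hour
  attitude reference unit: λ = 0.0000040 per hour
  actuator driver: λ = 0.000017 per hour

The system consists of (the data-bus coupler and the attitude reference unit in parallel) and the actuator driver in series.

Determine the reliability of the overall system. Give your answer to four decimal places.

R(data-bus coupler) = exp(−0.000040 × 5000) = 0.818731
R(attitude reference unit) = exp(−0.0000040 × 5000) = 0.980199
R(actuator driver) = exp(−0.000017 × 5000) = 0.918512
Parallel (data-bus coupler and attitude reference unit): 1 − (1 − 0.818731)(1 − 0.980199) = 0.996411
Series ([0.996411] and actuator driver): 0.996411 × 0.918512 = 0.9152

0.9152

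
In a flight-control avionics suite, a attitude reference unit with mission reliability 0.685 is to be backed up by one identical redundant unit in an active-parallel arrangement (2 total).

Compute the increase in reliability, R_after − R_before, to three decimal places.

0.216

R_before = 0.685
R_after = 1 − (1 − 0.685)^2 = 0.901
ΔR = 0.901 − 0.685 = 0.216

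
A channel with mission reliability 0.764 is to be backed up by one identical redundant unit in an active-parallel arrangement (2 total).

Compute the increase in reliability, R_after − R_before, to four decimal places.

R_before = 0.764
R_after = 1 − (1 − 0.764)^2 = 0.9443
ΔR = 0.9443 − 0.764 = 0.1803

0.1803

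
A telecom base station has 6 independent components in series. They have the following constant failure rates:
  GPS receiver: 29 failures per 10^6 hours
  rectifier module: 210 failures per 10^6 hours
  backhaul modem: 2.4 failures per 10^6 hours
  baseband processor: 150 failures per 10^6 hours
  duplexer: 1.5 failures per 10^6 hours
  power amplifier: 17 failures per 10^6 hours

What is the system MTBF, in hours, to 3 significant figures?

Series of exponential components: λ_sys = Σ λ_i
λ_sys = 0.000029 + 0.00021 + 0.0000024 + 0.00015 + 0.0000015 + 0.000017 = 4.0990e-04 /h
MTBF = 1 / λ_sys = 2440 h

2440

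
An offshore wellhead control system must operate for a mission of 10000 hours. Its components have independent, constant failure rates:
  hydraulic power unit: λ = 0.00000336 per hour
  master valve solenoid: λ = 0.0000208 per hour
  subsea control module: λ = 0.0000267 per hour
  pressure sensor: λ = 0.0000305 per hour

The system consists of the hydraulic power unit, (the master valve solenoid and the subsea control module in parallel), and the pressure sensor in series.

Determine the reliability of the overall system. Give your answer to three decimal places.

0.681

R(hydraulic power unit) = exp(−0.00000336 × 10000) = 0.96696
R(master valve solenoid) = exp(−0.0000208 × 10000) = 0.81221
R(subsea control module) = exp(−0.0000267 × 10000) = 0.76567
R(pressure sensor) = exp(−0.0000305 × 10000) = 0.73712
Parallel (master valve solenoid and subsea control module): 1 − (1 − 0.81221)(1 − 0.76567) = 0.95600
Series (hydraulic power unit, [0.95600], and pressure sensor): 0.96696 × 0.95600 × 0.73712 = 0.681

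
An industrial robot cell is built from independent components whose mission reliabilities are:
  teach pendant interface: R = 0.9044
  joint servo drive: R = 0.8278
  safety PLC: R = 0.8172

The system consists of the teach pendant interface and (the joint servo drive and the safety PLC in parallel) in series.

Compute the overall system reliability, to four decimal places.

Parallel (joint servo drive and safety PLC): 1 − (1 − 0.827800)(1 − 0.817200) = 0.968522
Series (teach pendant interface and [0.968522]): 0.904400 × 0.968522 = 0.8759

0.8759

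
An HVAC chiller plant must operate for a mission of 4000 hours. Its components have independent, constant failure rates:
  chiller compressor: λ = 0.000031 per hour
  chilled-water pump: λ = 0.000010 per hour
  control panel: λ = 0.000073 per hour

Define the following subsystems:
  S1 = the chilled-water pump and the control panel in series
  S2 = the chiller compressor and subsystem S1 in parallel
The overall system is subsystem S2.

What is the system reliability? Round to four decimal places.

0.9671

R(chiller compressor) = exp(−0.000031 × 4000) = 0.883380
R(chilled-water pump) = exp(−0.000010 × 4000) = 0.960789
R(control panel) = exp(−0.000073 × 4000) = 0.746769
Series (chilled-water pump and control panel): 0.960789 × 0.746769 = 0.717487
Parallel (chiller compressor and [0.717487]): 1 − (1 − 0.883380)(1 − 0.717487) = 0.9671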